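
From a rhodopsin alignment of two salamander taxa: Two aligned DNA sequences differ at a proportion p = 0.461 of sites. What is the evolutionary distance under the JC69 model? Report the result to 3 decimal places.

d = −(3/4) ln(1 − 4p/3) = −0.75 ln(1 − 0.614667) = −0.75 ln(0.385333)
  = −0.75 × (-0.953647) = 0.715235 substitutions/site.

0.715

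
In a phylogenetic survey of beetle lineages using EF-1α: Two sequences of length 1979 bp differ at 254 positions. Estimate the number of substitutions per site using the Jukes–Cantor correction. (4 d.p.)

0.1408

p = 254/1979 ≈ 0.128348.
d = −(3/4) ln(1 − 4p/3) = −0.75 ln(1 − 0.171131) = −0.75 ln(0.828869)
  = −0.75 × (-0.187693) = 0.140770 substitutions/site.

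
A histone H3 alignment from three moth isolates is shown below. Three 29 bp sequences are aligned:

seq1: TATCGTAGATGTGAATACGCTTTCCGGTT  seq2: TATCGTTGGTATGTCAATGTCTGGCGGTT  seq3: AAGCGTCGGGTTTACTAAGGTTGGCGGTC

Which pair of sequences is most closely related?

seq1–seq2: 11/29 differ, p = 0.379, d = 0.529.
seq1–seq3: 13/29 differ, p = 0.448, d = 0.683.
seq2–seq3: 12/29 differ, p = 0.414, d = 0.602.
The smallest distance is between seq1 and seq2.

seq1 and seq2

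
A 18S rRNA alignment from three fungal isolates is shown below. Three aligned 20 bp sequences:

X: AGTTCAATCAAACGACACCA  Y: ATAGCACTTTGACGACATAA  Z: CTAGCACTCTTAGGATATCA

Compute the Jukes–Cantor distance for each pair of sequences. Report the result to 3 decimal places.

X–Y: 9/20 sites differ → p = 0.45, d = −0.75 ln(1 − 0.6) = 0.687218 ≈ 0.687.
X–Z: 10/20 sites differ → p = 0.5, d = −0.75 ln(1 − 0.666667) = 0.823960 ≈ 0.824.
Y–Z: 6/20 sites differ → p = 0.3, d = −0.75 ln(1 − 0.4) = 0.383119 ≈ 0.383.

d(X,Y) = 0.687, d(X,Z) = 0.824, d(Y,Z) = 0.383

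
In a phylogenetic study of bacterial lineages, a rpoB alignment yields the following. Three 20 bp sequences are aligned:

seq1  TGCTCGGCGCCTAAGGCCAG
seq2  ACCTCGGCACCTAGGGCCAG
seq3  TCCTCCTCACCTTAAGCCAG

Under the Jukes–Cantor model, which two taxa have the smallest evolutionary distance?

seq1 and seq2

seq1–seq2: 4/20 differ, p = 0.200, d = 0.233.
seq1–seq3: 6/20 differ, p = 0.300, d = 0.383.
seq2–seq3: 6/20 differ, p = 0.300, d = 0.383.
The smallest distance is between seq1 and seq2.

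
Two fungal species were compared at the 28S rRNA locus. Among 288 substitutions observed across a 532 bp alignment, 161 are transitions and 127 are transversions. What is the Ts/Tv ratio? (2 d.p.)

1.27

R = 161/127 = 1.267716… ≈ 1.27 (to 2 d.p.).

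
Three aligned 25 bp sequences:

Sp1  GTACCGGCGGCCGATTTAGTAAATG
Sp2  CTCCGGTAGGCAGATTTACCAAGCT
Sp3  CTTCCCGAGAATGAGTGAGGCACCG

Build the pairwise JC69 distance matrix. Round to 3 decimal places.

Sp1–Sp2: 11/25 sites differ → p = 0.44, d = −0.75 ln(1 − 0.586667) = 0.662626 ≈ 0.663.
Sp1–Sp3: 13/25 sites differ → p = 0.52, d = −0.75 ln(1 − 0.693333) = 0.886495 ≈ 0.886.
Sp2–Sp3: 14/25 sites differ → p = 0.56, d = −0.75 ln(1 − 0.746667) = 1.029788 ≈ 1.030.

d(Sp1,Sp2) = 0.663, d(Sp1,Sp3) = 0.886, d(Sp2,Sp3) = 1.030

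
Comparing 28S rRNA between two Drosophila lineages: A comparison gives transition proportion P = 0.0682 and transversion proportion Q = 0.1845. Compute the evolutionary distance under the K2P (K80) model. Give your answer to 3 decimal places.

Under the Kimura two-parameter model, d = −½ ln(1 − 2P − Q) − ¼ ln(1 − 2Q).
1 − 2P − Q = 0.6791, giving −½ ln(0.6791) = 0.193493.
1 − 2Q = 0.631, giving −¼ ln(0.631) = 0.115112.
d = 0.193493 + 0.115112 = 0.308605.

0.309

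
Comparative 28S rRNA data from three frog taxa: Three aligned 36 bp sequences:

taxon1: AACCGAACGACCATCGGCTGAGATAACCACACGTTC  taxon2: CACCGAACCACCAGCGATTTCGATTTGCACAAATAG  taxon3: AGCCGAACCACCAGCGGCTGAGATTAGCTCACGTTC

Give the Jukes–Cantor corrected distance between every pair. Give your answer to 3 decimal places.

d(taxon1,taxon2) = 0.548, d(taxon1,taxon3) = 0.188, d(taxon2,taxon3) = 0.441

taxon1–taxon2: 14/36 sites differ → p ≈ 0.388889, d = −0.75 ln(1 − 0.518519) = 0.548166 ≈ 0.548.
taxon1–taxon3: 6/36 sites differ → p ≈ 0.166667, d = −0.75 ln(1 − 0.222223) = 0.188487 ≈ 0.188.
taxon2–taxon3: 12/36 sites differ → p ≈ 0.333333, d = −0.75 ln(1 − 0.444444) = 0.440839 ≈ 0.441.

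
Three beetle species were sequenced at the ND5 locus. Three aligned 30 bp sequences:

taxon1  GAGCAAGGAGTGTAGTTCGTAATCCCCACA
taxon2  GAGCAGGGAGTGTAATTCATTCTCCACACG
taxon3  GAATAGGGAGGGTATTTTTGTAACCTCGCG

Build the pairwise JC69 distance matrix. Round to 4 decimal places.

taxon1–taxon2: 7/30 sites differ → p ≈ 0.233333, d = −0.75 ln(1 − 0.311111) = 0.279506 ≈ 0.2795.
taxon1–taxon3: 13/30 sites differ → p ≈ 0.433333, d = −0.75 ln(1 − 0.577777) = 0.646666 ≈ 0.6467.
taxon2–taxon3: 11/30 sites differ → p ≈ 0.366667, d = −0.75 ln(1 − 0.488889) = 0.503376 ≈ 0.5034.

d(taxon1,taxon2) = 0.2795, d(taxon1,taxon3) = 0.6467, d(taxon2,taxon3) = 0.5034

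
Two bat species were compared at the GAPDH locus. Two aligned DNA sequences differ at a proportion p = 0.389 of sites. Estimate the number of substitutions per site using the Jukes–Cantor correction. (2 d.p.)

0.55

d = −(3/4) ln(1 − 4p/3) = −0.75 ln(1 − 0.518667) = −0.75 ln(0.481333)
  = −0.75 × (-0.731196) = 0.548397 substitutions/site.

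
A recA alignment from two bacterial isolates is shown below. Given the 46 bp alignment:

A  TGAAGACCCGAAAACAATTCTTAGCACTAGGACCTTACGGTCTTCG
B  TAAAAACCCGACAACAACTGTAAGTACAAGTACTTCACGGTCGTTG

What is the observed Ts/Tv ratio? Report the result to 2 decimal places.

1.17

Transitions are A↔G and C↔T; transversions are all other mismatches.
Transitions: 7. Transversions: 6.
R = 7/6 = 1.166666… ≈ 1.17 (to 2 d.p.).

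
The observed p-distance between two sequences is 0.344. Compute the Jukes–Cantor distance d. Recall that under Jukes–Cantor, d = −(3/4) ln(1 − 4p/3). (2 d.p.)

d = −(3/4) ln(1 − 4p/3) = −0.75 ln(1 − 0.458667) = −0.75 ln(0.541333)
  = −0.75 × (-0.613721) = 0.460291 substitutions/site.

0.46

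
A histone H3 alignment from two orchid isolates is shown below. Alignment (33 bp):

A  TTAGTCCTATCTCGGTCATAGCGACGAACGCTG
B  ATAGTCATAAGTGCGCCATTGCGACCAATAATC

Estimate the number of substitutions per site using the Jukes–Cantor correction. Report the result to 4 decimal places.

The sequences differ at 13 of 33 sites, so p = 13/33 ≈ 0.393939.
d = −(3/4) ln(1 − 4p/3) = −0.75 ln(1 − 0.525252) = −0.75 ln(0.474748)
  = −0.75 × (-0.744971) = 0.558728 substitutions/site.

0.5587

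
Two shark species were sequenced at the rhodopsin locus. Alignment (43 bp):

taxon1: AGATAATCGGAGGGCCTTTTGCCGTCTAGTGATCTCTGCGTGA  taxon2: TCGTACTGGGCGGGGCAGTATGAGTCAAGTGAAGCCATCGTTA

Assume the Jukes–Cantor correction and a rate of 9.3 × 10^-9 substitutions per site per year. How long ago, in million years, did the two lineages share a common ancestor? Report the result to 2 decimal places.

The sequences differ at 20 of 43 sites, so p = 20/43 ≈ 0.465116.
d = −(3/4) ln(1 − 4p/3) = −0.75 ln(1 − 0.620155) = −0.75 ln(0.379845)
  = −0.75 × (-0.967992) = 0.725994 substitutions/site.
Under a molecular clock d = 2μt, so t = d/(2μ) = 0.725994 / (2 × 9.3 × 10^-9) = 39.03 million years.

39.03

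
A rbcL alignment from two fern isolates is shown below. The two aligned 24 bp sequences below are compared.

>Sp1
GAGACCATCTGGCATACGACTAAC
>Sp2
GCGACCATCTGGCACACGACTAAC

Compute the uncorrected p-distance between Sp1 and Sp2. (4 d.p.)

0.0833

The sequences differ at 2 of 24 positions (sites 2, 15).
p = 2/24 = 0.083333… ≈ 0.0833 (to 4 d.p.).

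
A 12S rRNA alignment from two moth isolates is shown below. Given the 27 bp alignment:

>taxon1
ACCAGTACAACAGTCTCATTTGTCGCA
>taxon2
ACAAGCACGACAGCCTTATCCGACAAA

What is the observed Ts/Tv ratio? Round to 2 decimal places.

Transitions are A↔G and C↔T; transversions are all other mismatches.
Transitions: 7. Transversions: 3.
R = 7/3 = 2.333333… ≈ 2.33 (to 2 d.p.).

2.33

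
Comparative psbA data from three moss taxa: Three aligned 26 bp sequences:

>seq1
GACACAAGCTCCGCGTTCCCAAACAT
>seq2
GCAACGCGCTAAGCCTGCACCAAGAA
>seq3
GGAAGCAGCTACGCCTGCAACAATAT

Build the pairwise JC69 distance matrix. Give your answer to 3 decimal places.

d(seq1,seq2) = 0.717, d(seq1,seq3) = 0.623, d(seq2,seq3) = 0.396

seq1–seq2: 12/26 sites differ → p ≈ 0.461538, d = −0.75 ln(1 − 0.615384) = 0.716632 ≈ 0.717.
seq1–seq3: 11/26 sites differ → p ≈ 0.423077, d = −0.75 ln(1 − 0.564103) = 0.622762 ≈ 0.623.
seq2–seq3: 8/26 sites differ → p ≈ 0.307692, d = −0.75 ln(1 − 0.410256) = 0.396050 ≈ 0.396.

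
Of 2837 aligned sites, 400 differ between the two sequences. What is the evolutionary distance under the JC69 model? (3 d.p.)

p = 400/2837 ≈ 0.140994.
d = −(3/4) ln(1 − 4p/3) = −0.75 ln(1 − 0.187992) = −0.75 ln(0.812008)
  = −0.75 × (-0.208245) = 0.156184 substitutions/site.

0.156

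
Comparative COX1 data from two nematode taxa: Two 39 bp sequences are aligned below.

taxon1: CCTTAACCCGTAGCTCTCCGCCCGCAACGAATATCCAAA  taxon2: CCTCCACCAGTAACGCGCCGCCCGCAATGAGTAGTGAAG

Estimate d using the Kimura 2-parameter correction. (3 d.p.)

Of 39 sites, 6 differences are transitions and 6 are transversions, so P = 6/39 ≈ 0.153846 and Q = 6/39 ≈ 0.153846.
Under the Kimura two-parameter model, d = −½ ln(1 − 2P − Q) − ¼ ln(1 − 2Q).
1 − 2P − Q = 0.538462, giving −½ ln(0.538462) = 0.309519.
1 − 2Q = 0.692308, giving −¼ ln(0.692308) = 0.091931.
d = 0.309519 + 0.091931 = 0.401450.

0.401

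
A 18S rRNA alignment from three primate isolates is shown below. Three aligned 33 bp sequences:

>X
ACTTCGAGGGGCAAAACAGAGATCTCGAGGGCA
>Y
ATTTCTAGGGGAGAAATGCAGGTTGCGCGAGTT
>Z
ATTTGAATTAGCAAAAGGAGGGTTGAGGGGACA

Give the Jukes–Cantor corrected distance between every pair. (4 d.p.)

X–Y: 14/33 sites differ → p ≈ 0.424242, d = −0.75 ln(1 − 0.565656) = 0.625439 ≈ 0.6254.
X–Z: 16/33 sites differ → p ≈ 0.484848, d = −0.75 ln(1 − 0.646464) = 0.779827 ≈ 0.7798.
Y–Z: 16/33 sites differ → p ≈ 0.484848, d = −0.75 ln(1 − 0.646464) = 0.779827 ≈ 0.7798.

d(X,Y) = 0.6254, d(X,Z) = 0.7798, d(Y,Z) = 0.7798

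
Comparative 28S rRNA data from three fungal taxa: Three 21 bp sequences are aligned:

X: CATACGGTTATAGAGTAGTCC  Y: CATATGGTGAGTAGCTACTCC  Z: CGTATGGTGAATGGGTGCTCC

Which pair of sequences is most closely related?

Y and Z

X–Y: 8/21 differ, p = 0.381, d = 0.532.
X–Z: 8/21 differ, p = 0.381, d = 0.532.
Y–Z: 5/21 differ, p = 0.238, d = 0.286.
The smallest distance is between Y and Z.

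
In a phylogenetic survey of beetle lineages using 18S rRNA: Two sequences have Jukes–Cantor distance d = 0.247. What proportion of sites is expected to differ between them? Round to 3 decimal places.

0.210

p = (3/4)(1 − e^(−4d/3)) = 0.75 × (1 − e^(-0.329333)) = 0.75 × (1 − 0.719403) = 0.210448.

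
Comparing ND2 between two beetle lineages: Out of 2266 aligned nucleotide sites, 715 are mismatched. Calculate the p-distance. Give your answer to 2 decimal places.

p = 715/2266 = 0.315533… ≈ 0.32 (to 2 d.p.).

0.32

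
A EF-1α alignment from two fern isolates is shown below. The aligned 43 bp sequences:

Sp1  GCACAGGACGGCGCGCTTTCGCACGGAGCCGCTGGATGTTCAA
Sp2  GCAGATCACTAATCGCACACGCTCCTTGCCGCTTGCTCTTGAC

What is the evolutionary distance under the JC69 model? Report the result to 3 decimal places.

The sequences differ at 19 of 43 sites, so p = 19/43 ≈ 0.44186.
d = −(3/4) ln(1 − 4p/3) = −0.75 ln(1 − 0.589147) = −0.75 ln(0.410853)
  = −0.75 × (-0.889520) = 0.667140 substitutions/site.

0.667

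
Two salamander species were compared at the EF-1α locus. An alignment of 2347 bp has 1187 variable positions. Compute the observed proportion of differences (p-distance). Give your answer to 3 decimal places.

p = 1187/2347 = 0.505752… ≈ 0.506 (to 3 d.p.).

0.506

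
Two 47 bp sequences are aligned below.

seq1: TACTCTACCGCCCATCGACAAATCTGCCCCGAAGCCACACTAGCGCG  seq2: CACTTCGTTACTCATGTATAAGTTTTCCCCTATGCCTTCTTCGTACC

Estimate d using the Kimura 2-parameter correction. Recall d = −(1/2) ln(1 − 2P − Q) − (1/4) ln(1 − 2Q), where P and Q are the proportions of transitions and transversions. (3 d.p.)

Of 47 sites, 15 differences are transitions and 9 are transversions, so P = 15/47 ≈ 0.319149 and Q = 9/47 ≈ 0.191489.
Under the Kimura two-parameter model, d = −½ ln(1 − 2P − Q) − ¼ ln(1 − 2Q).
1 − 2P − Q = 0.170213, giving −½ ln(0.170213) = 0.885352.
1 − 2Q = 0.617022, giving −¼ ln(0.617022) = 0.120713.
d = 0.885352 + 0.120713 = 1.006065.

1.006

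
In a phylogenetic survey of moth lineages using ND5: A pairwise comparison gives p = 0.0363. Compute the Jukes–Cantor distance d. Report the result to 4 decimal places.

d = −(3/4) ln(1 − 4p/3) = −0.75 ln(1 − 0.0484) = −0.75 ln(0.9516)
  = −0.75 × (-0.049611) = 0.037208 substitutions/site.

0.0372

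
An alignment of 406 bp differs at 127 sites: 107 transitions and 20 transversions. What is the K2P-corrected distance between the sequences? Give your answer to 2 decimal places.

P = 107/406 ≈ 0.263547 and Q = 20/406 ≈ 0.049261.
Under the Kimura two-parameter model, d = −½ ln(1 − 2P − Q) − ¼ ln(1 − 2Q).
1 − 2P − Q = 0.423645, giving −½ ln(0.423645) = 0.429430.
1 − 2Q = 0.901478, giving −¼ ln(0.901478) = 0.025930.
d = 0.429430 + 0.025930 = 0.455360.

0.46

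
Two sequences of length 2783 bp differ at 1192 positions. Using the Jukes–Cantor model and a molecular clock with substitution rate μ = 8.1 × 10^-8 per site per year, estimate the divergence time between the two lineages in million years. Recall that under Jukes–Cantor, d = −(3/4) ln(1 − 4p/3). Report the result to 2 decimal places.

p = 1192/2783 ≈ 0.428315.
d = −(3/4) ln(1 − 4p/3) = −0.75 ln(1 − 0.571087) = −0.75 ln(0.428913)
  = −0.75 × (-0.846501) = 0.634876 substitutions/site.
Under a molecular clock d = 2μt, so t = d/(2μ) = 0.634876 / (2 × 8.1 × 10^-8) = 3.92 million years.

3.92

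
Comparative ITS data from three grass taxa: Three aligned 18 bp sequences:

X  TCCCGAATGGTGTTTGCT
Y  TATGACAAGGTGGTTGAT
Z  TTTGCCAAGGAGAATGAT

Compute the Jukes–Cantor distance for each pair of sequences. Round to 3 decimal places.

d(X,Y) = 0.673, d(X,Z) = 1.012, d(Y,Z) = 0.347

X–Y: 8/18 sites differ → p ≈ 0.444444, d = −0.75 ln(1 − 0.592592) = 0.673455 ≈ 0.673.
X–Z: 10/18 sites differ → p ≈ 0.555556, d = −0.75 ln(1 − 0.740741) = 1.012446 ≈ 1.012.
Y–Z: 5/18 sites differ → p ≈ 0.277778, d = −0.75 ln(1 − 0.370371) = 0.346968 ≈ 0.347.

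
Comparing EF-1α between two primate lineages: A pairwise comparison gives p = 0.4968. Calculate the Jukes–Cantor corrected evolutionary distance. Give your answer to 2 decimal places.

0.81

d = −(3/4) ln(1 − 4p/3) = −0.75 ln(1 − 0.6624) = −0.75 ln(0.3376)
  = −0.75 × (-1.085894) = 0.814421 substitutions/site.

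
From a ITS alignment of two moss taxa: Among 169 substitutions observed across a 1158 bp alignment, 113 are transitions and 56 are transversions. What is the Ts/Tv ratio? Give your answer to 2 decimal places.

R = 113/56 = 2.017857… ≈ 2.02 (to 2 d.p.).

2.02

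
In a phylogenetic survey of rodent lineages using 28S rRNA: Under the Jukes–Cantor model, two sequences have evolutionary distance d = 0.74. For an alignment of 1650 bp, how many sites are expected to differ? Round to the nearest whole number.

Invert JC69: p = (3/4)(1 − e^(−4d/3)) = 0.75 × (1 − e^(-0.986667)) = 0.75 × (1 − 0.372817) = 0.470387.
Expected differing sites = pL ≈ 0.470387 × 1650 = 776.13855 ≈ 776.

776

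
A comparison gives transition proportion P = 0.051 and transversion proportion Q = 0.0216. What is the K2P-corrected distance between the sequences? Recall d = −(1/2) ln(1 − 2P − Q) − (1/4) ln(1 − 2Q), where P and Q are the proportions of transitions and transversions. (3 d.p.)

0.077

Under the Kimura two-parameter model, d = −½ ln(1 − 2P − Q) − ¼ ln(1 − 2Q).
1 − 2P − Q = 0.8764, giving −½ ln(0.8764) = 0.065966.
1 − 2Q = 0.9568, giving −¼ ln(0.9568) = 0.011040.
d = 0.065966 + 0.011040 = 0.077006.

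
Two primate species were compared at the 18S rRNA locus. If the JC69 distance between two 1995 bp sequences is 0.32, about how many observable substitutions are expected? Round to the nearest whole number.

Invert JC69: p = (3/4)(1 − e^(−4d/3)) = 0.75 × (1 − e^(-0.426667)) = 0.75 × (1 − 0.652681) = 0.260489.
Expected differing sites = pL ≈ 0.260489 × 1995 = 519.675555 ≈ 520.

520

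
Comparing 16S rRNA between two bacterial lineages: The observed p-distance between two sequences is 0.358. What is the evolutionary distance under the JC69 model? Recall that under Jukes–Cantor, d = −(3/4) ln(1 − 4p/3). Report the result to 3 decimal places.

0.487

d = −(3/4) ln(1 − 4p/3) = −0.75 ln(1 − 0.477333) = −0.75 ln(0.522667)
  = −0.75 × (-0.648811) = 0.486608 substitutions/site.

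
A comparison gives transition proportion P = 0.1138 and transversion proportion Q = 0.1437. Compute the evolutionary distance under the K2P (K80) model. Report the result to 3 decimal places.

Under the Kimura two-parameter model, d = −½ ln(1 − 2P − Q) − ¼ ln(1 − 2Q).
1 − 2P − Q = 0.6287, giving −½ ln(0.6287) = 0.232051.
1 − 2Q = 0.7126, giving −¼ ln(0.7126) = 0.084709.
d = 0.232051 + 0.084709 = 0.316760.

0.317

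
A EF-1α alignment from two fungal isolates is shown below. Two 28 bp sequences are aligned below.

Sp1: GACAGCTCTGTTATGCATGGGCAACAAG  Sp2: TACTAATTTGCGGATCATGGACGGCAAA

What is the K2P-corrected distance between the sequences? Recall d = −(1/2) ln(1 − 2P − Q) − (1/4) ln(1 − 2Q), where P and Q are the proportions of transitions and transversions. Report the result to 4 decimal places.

0.9101

Of 28 sites, 8 differences are transitions and 6 are transversions, so P = 8/28 ≈ 0.285714 and Q = 6/28 ≈ 0.214286.
Under the Kimura two-parameter model, d = −½ ln(1 − 2P − Q) − ¼ ln(1 − 2Q).
1 − 2P − Q = 0.214286, giving −½ ln(0.214286) = 0.770222.
1 − 2Q = 0.571428, giving −¼ ln(0.571428) = 0.139904.
d = 0.770222 + 0.139904 = 0.910126.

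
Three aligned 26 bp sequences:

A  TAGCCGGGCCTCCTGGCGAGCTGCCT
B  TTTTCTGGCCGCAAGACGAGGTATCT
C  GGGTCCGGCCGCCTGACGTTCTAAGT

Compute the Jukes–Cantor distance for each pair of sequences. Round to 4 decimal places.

d(A,B) = 0.6228, d(A,C) = 0.6228, d(B,C) = 0.6228

A–B: 11/26 sites differ → p ≈ 0.423077, d = −0.75 ln(1 − 0.564103) = 0.622762 ≈ 0.6228.
A–C: 11/26 sites differ → p ≈ 0.423077, d = −0.75 ln(1 − 0.564103) = 0.622762 ≈ 0.6228.
B–C: 11/26 sites differ → p ≈ 0.423077, d = −0.75 ln(1 − 0.564103) = 0.622762 ≈ 0.6228.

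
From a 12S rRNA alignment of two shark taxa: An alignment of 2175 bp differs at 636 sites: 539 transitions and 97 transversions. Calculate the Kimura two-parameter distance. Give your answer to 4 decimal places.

0.4119

P = 539/2175 ≈ 0.247816 and Q = 97/2175 ≈ 0.044598.
Under the Kimura two-parameter model, d = −½ ln(1 − 2P − Q) − ¼ ln(1 − 2Q).
1 − 2P − Q = 0.45977, giving −½ ln(0.45977) = 0.388514.
1 − 2Q = 0.910804, giving −¼ ln(0.910804) = 0.023357.
d = 0.388514 + 0.023357 = 0.411871.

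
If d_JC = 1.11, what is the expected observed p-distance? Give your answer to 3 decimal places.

p = (3/4)(1 − e^(−4d/3)) = 0.75 × (1 − e^(-1.48)) = 0.75 × (1 − 0.227638) = 0.579272.

0.579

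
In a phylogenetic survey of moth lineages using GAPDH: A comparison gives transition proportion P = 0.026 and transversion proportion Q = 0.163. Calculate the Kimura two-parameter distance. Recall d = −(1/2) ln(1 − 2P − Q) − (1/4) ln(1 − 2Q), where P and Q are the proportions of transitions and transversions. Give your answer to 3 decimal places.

Under the Kimura two-parameter model, d = −½ ln(1 − 2P − Q) − ¼ ln(1 − 2Q).
1 − 2P − Q = 0.785, giving −½ ln(0.785) = 0.121036.
1 − 2Q = 0.674, giving −¼ ln(0.674) = 0.098631.
d = 0.121036 + 0.098631 = 0.219667.

0.220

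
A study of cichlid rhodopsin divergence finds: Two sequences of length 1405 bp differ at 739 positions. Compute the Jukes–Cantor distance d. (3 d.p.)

p = 739/1405 ≈ 0.525979.
d = −(3/4) ln(1 − 4p/3) = −0.75 ln(1 − 0.701305) = −0.75 ln(0.298695)
  = −0.75 × (-1.208332) = 0.906249 substitutions/site.

0.906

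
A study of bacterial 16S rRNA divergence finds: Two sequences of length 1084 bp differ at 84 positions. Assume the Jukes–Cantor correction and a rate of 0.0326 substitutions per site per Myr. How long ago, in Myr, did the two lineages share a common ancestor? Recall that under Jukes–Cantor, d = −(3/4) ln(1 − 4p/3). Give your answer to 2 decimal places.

p = 84/1084 ≈ 0.077491.
d = −(3/4) ln(1 − 4p/3) = −0.75 ln(1 − 0.103321) = −0.75 ln(0.896679)
  = −0.75 × (-0.109057) = 0.081793 substitutions/site.
Under a molecular clock d = 2μt, so t = d/(2μ) = 0.081793 / (2 × 0.0326) = 1.25 Myr.

1.25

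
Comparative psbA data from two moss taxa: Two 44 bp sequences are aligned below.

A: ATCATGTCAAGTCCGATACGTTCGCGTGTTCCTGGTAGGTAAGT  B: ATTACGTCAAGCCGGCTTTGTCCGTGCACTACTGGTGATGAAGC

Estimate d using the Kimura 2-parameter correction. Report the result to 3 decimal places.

Of 44 sites, 12 differences are transitions and 6 are transversions, so P = 12/44 ≈ 0.272727 and Q = 6/44 ≈ 0.136364.
Under the Kimura two-parameter model, d = −½ ln(1 − 2P − Q) − ¼ ln(1 − 2Q).
1 − 2P − Q = 0.318182, giving −½ ln(0.318182) = 0.572566.
1 − 2Q = 0.727272, giving −¼ ln(0.727272) = 0.079614.
d = 0.572566 + 0.079614 = 0.652180.

0.652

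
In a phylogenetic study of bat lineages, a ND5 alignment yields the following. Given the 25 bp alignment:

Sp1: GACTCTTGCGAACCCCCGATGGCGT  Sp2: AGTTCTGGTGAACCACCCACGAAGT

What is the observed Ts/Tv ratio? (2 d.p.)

Transitions are A↔G and C↔T; transversions are all other mismatches.
Transitions: 6. Transversions: 4.
R = 6/4 = 1.50.

1.50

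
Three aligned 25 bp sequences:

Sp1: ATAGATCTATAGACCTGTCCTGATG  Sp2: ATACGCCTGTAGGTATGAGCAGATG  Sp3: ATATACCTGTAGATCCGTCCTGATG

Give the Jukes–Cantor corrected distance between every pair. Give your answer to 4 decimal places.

Sp1–Sp2: 10/25 sites differ → p = 0.4, d = −0.75 ln(1 − 0.533333) = 0.571605 ≈ 0.5716.
Sp1–Sp3: 5/25 sites differ → p = 0.2, d = −0.75 ln(1 − 0.266667) = 0.232617 ≈ 0.2326.
Sp2–Sp3: 8/25 sites differ → p = 0.32, d = −0.75 ln(1 − 0.426667) = 0.417216 ≈ 0.4172.

d(Sp1,Sp2) = 0.5716, d(Sp1,Sp3) = 0.2326, d(Sp2,Sp3) = 0.4172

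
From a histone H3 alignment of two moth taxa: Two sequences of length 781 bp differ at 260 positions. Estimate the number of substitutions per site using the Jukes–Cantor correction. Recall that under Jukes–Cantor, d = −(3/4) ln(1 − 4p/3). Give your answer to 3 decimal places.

0.440

p = 260/781 ≈ 0.332907.
d = −(3/4) ln(1 − 4p/3) = −0.75 ln(1 − 0.443876) = −0.75 ln(0.556124)
  = −0.75 × (-0.586764) = 0.440073 substitutions/site.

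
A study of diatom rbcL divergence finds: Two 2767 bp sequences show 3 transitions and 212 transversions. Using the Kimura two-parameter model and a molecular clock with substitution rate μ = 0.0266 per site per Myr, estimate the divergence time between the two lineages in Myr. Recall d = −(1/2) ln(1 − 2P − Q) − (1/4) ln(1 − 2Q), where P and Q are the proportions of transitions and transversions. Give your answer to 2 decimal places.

1.55

P = 3/2767 ≈ 0.001084 and Q = 212/2767 ≈ 0.076617.
Under the Kimura two-parameter model, d = −½ ln(1 − 2P − Q) − ¼ ln(1 − 2Q).
1 − 2P − Q = 0.921215, giving −½ ln(0.921215) = 0.041031.
1 − 2Q = 0.846766, giving −¼ ln(0.846766) = 0.041583.
d = 0.041031 + 0.041583 = 0.082614.
Under a molecular clock d = 2μt, so t = d/(2μ) = 0.082614 / (2 × 0.0266) = 1.55 Myr.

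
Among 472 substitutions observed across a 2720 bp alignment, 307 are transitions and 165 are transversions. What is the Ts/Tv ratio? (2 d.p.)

1.86

R = 307/165 = 1.860606… ≈ 1.86 (to 2 d.p.).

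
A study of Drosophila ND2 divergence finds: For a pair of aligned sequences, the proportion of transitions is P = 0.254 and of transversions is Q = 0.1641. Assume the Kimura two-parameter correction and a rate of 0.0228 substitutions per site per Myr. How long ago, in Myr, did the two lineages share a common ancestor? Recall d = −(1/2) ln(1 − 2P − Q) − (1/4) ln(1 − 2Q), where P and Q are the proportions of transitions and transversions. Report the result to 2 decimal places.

Under the Kimura two-parameter model, d = −½ ln(1 − 2P − Q) − ¼ ln(1 − 2Q).
1 − 2P − Q = 0.3279, giving −½ ln(0.3279) = 0.557523.
1 − 2Q = 0.6718, giving −¼ ln(0.6718) = 0.099449.
d = 0.557523 + 0.099449 = 0.656972.
Under a molecular clock d = 2μt, so t = d/(2μ) = 0.656972 / (2 × 0.0228) = 14.41 Myr.

14.41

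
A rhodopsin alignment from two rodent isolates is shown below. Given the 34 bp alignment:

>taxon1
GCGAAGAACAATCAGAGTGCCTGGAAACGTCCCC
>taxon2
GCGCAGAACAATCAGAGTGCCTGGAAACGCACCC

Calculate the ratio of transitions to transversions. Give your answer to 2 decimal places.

0.50

Transitions are A↔G and C↔T; transversions are all other mismatches.
Transitions: 1. Transversions: 2.
R = 1/2 = 0.50.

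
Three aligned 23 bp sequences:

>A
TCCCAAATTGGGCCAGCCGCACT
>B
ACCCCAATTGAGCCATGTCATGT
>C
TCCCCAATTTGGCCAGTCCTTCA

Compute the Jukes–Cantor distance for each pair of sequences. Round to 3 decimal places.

A–B: 10/23 sites differ → p ≈ 0.434783, d = −0.75 ln(1 − 0.579711) = 0.650110 ≈ 0.650.
A–C: 7/23 sites differ → p ≈ 0.304348, d = −0.75 ln(1 − 0.405797) = 0.390401 ≈ 0.390.
B–C: 9/23 sites differ → p ≈ 0.391304, d = −0.75 ln(1 − 0.521739) = 0.553199 ≈ 0.553.

d(A,B) = 0.650, d(A,C) = 0.390, d(B,C) = 0.553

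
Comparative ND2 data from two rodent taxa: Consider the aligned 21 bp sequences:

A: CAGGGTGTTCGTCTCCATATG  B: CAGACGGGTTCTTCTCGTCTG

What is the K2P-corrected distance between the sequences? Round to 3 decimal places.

Of 21 sites, 6 differences are transitions and 5 are transversions, so P = 6/21 ≈ 0.285714 and Q = 5/21 ≈ 0.238095.
Under the Kimura two-parameter model, d = −½ ln(1 − 2P − Q) − ¼ ln(1 − 2Q).
1 − 2P − Q = 0.190477, giving −½ ln(0.190477) = 0.829112.
1 − 2Q = 0.52381, giving −¼ ln(0.52381) = 0.161657.
d = 0.829112 + 0.161657 = 0.990769.

0.991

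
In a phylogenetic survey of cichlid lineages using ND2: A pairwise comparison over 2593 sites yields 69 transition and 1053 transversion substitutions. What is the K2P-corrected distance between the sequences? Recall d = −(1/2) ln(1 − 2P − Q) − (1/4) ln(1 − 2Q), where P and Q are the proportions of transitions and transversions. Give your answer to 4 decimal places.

0.7255

P = 69/2593 ≈ 0.02661 and Q = 1053/2593 ≈ 0.406093.
Under the Kimura two-parameter model, d = −½ ln(1 − 2P − Q) − ¼ ln(1 − 2Q).
1 − 2P − Q = 0.540687, giving −½ ln(0.540687) = 0.307457.
1 − 2Q = 0.187814, giving −¼ ln(0.187814) = 0.418076.
d = 0.307457 + 0.418076 = 0.725533.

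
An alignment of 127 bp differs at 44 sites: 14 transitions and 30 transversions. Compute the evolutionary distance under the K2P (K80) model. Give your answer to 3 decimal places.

0.465

P = 14/127 ≈ 0.110236 and Q = 30/127 ≈ 0.23622.
Under the Kimura two-parameter model, d = −½ ln(1 − 2P − Q) − ¼ ln(1 − 2Q).
1 − 2P − Q = 0.543308, giving −½ ln(0.543308) = 0.305039.
1 − 2Q = 0.52756, giving −¼ ln(0.52756) = 0.159873.
d = 0.305039 + 0.159873 = 0.464912.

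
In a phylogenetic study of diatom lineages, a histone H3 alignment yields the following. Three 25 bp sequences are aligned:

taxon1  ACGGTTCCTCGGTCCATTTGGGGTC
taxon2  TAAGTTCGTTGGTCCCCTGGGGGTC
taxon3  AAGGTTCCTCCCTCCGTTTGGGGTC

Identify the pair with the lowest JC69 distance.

taxon1–taxon2: 8/25 differ, p = 0.320, d = 0.417.
taxon1–taxon3: 4/25 differ, p = 0.160, d = 0.180.
taxon2–taxon3: 9/25 differ, p = 0.360, d = 0.490.
The smallest distance is between taxon1 and taxon3.

taxon1 and taxon3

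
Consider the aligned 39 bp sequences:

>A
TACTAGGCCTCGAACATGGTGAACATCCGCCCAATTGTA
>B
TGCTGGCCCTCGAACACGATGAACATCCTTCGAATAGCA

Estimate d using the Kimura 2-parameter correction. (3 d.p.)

Of 39 sites, 6 differences are transitions and 4 are transversions, so P = 6/39 ≈ 0.153846 and Q = 4/39 ≈ 0.102564.
Under the Kimura two-parameter model, d = −½ ln(1 − 2P − Q) − ¼ ln(1 − 2Q).
1 − 2P − Q = 0.589744, giving −½ ln(0.589744) = 0.264033.
1 − 2Q = 0.794872, giving −¼ ln(0.794872) = 0.057394.
d = 0.264033 + 0.057394 = 0.321427.

0.321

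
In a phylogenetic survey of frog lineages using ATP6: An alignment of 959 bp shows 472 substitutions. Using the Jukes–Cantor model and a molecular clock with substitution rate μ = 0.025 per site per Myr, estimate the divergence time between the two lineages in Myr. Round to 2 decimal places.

p = 472/959 ≈ 0.492179.
d = −(3/4) ln(1 − 4p/3) = −0.75 ln(1 − 0.656239) = −0.75 ln(0.343761)
  = −0.75 × (-1.067809) = 0.800857 substitutions/site.
Under a molecular clock d = 2μt, so t = d/(2μ) = 0.800857 / (2 × 0.025) = 16.02 Myr.

16.02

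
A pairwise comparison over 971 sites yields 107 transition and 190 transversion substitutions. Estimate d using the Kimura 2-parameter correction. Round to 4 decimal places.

0.3931

P = 107/971 ≈ 0.110196 and Q = 190/971 ≈ 0.195675.
Under the Kimura two-parameter model, d = −½ ln(1 − 2P − Q) − ¼ ln(1 − 2Q).
1 − 2P − Q = 0.583933, giving −½ ln(0.583933) = 0.268985.
1 − 2Q = 0.60865, giving −¼ ln(0.60865) = 0.124128.
d = 0.268985 + 0.124128 = 0.393113.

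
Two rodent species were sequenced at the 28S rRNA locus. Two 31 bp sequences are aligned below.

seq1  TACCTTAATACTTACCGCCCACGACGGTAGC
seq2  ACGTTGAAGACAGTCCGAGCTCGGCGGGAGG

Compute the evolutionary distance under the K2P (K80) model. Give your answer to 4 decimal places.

Of 31 sites, 2 differences are transitions and 13 are transversions, so P = 2/31 ≈ 0.064516 and Q = 13/31 ≈ 0.419355.
Under the Kimura two-parameter model, d = −½ ln(1 − 2P − Q) − ¼ ln(1 − 2Q).
1 − 2P − Q = 0.451613, giving −½ ln(0.451613) = 0.397465.
1 − 2Q = 0.16129, giving −¼ ln(0.16129) = 0.456138.
d = 0.397465 + 0.456138 = 0.853603.

0.8536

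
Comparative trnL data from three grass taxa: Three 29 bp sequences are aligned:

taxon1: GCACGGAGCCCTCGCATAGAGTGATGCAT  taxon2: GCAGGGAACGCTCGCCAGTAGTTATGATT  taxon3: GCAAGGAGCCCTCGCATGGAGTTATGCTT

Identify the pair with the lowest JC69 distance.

taxon1 and taxon3

taxon1–taxon2: 10/29 differ, p = 0.345, d = 0.462.
taxon1–taxon3: 4/29 differ, p = 0.138, d = 0.152.
taxon2–taxon3: 7/29 differ, p = 0.241, d = 0.291.
The smallest distance is between taxon1 and taxon3.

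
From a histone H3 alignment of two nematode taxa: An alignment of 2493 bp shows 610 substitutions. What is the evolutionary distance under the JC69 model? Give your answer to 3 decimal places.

0.296

p = 610/2493 ≈ 0.244685.
d = −(3/4) ln(1 − 4p/3) = −0.75 ln(1 − 0.326247) = −0.75 ln(0.673753)
  = −0.75 × (-0.394892) = 0.296169 substitutions/site.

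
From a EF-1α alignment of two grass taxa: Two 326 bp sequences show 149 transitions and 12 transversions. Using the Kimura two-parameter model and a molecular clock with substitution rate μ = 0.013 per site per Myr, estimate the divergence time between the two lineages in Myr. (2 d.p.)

P = 149/326 ≈ 0.457055 and Q = 12/326 ≈ 0.03681.
Under the Kimura two-parameter model, d = −½ ln(1 − 2P − Q) − ¼ ln(1 − 2Q).
1 − 2P − Q = 0.04908, giving −½ ln(0.04908) = 1.507152.
1 − 2Q = 0.92638, giving −¼ ln(0.92638) = 0.019118.
d = 1.507152 + 0.019118 = 1.526270.
Under a molecular clock d = 2μt, so t = d/(2μ) = 1.526270 / (2 × 0.013) = 58.70 Myr.

58.70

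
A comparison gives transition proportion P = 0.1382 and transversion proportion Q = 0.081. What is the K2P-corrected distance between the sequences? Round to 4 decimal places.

0.2653

Under the Kimura two-parameter model, d = −½ ln(1 − 2P − Q) − ¼ ln(1 − 2Q).
1 − 2P − Q = 0.6426, giving −½ ln(0.6426) = 0.221116.
1 − 2Q = 0.838, giving −¼ ln(0.838) = 0.044184.
d = 0.221116 + 0.044184 = 0.265300.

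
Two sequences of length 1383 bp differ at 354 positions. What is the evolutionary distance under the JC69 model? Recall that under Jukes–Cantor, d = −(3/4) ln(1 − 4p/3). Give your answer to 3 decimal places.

0.313

p = 354/1383 ≈ 0.255965.
d = −(3/4) ln(1 − 4p/3) = −0.75 ln(1 − 0.341287) = −0.75 ln(0.658713)
  = −0.75 × (-0.417467) = 0.313100 substitutions/site.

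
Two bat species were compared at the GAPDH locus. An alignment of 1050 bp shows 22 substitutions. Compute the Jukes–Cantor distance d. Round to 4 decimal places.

0.0213

p = 22/1050 ≈ 0.020952.
d = −(3/4) ln(1 − 4p/3) = −0.75 ln(1 − 0.027936) = −0.75 ln(0.972064)
  = −0.75 × (-0.028334) = 0.021251 substitutions/site.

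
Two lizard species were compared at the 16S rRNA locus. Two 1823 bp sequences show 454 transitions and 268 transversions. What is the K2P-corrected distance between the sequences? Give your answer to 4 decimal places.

0.6050

P = 454/1823 ≈ 0.24904 and Q = 268/1823 ≈ 0.14701.
Under the Kimura two-parameter model, d = −½ ln(1 − 2P − Q) − ¼ ln(1 − 2Q).
1 − 2P − Q = 0.35491, giving −½ ln(0.35491) = 0.517946.
1 − 2Q = 0.70598, giving −¼ ln(0.70598) = 0.087042.
d = 0.517946 + 0.087042 = 0.604988.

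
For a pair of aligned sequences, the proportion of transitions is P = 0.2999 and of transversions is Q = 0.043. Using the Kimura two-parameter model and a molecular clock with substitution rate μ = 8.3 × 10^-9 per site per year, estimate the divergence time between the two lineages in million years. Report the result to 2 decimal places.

32.36

Under the Kimura two-parameter model, d = −½ ln(1 − 2P − Q) − ¼ ln(1 − 2Q).
1 − 2P − Q = 0.3572, giving −½ ln(0.3572) = 0.514730.
1 − 2Q = 0.914, giving −¼ ln(0.914) = 0.022481.
d = 0.514730 + 0.022481 = 0.537211.
Under a molecular clock d = 2μt, so t = d/(2μ) = 0.537211 / (2 × 8.3 × 10^-9) = 32.36 million years.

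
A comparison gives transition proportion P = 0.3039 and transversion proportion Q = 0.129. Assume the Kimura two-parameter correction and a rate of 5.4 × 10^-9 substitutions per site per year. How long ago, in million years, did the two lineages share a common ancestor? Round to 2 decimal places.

Under the Kimura two-parameter model, d = −½ ln(1 − 2P − Q) − ¼ ln(1 − 2Q).
1 − 2P − Q = 0.2632, giving −½ ln(0.2632) = 0.667421.
1 − 2Q = 0.742, giving −¼ ln(0.742) = 0.074602.
d = 0.667421 + 0.074602 = 0.742023.
Under a molecular clock d = 2μt, so t = d/(2μ) = 0.742023 / (2 × 5.4 × 10^-9) = 68.71 million years.

68.71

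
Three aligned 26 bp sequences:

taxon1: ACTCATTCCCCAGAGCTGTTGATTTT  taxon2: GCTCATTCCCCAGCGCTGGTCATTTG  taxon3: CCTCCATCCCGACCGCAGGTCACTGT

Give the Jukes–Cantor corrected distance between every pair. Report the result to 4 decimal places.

d(taxon1,taxon2) = 0.2222, d(taxon1,taxon3) = 0.6228, d(taxon2,taxon3) = 0.4643

taxon1–taxon2: 5/26 sites differ → p ≈ 0.192308, d = −0.75 ln(1 − 0.256411) = 0.222200 ≈ 0.2222.
taxon1–taxon3: 11/26 sites differ → p ≈ 0.423077, d = −0.75 ln(1 − 0.564103) = 0.622762 ≈ 0.6228.
taxon2–taxon3: 9/26 sites differ → p ≈ 0.346154, d = −0.75 ln(1 − 0.461539) = 0.464280 ≈ 0.4643.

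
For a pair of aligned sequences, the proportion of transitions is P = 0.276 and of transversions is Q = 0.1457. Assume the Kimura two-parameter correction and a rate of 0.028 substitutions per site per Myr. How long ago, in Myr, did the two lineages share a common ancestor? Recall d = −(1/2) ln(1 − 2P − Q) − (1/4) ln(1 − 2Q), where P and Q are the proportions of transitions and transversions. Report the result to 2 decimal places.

Under the Kimura two-parameter model, d = −½ ln(1 − 2P − Q) − ¼ ln(1 − 2Q).
1 − 2P − Q = 0.3023, giving −½ ln(0.3023) = 0.598168.
1 − 2Q = 0.7086, giving −¼ ln(0.7086) = 0.086116.
d = 0.598168 + 0.086116 = 0.684284.
Under a molecular clock d = 2μt, so t = d/(2μ) = 0.684284 / (2 × 0.028) = 12.22 Myr.

12.22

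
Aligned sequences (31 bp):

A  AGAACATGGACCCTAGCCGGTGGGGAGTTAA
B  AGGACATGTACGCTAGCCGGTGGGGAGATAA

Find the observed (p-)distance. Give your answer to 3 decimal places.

0.129

The sequences differ at 4 of 31 positions (sites 3, 9, 12, 28).
p = 4/31 = 0.129032… ≈ 0.129 (to 3 d.p.).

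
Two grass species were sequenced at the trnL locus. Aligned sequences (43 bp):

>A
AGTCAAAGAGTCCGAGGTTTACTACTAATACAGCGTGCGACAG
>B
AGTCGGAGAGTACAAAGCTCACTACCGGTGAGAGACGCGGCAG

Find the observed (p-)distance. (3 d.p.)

The sequences differ at 18 of 43 positions.
p = 18/43 = 0.418604… ≈ 0.419 (to 3 d.p.).

0.419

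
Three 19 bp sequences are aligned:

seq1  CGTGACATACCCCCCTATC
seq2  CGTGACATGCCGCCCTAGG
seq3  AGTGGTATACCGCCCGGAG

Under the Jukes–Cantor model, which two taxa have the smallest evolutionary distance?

seq1 and seq2

seq1–seq2: 4/19 differ, p = 0.211, d = 0.247.
seq1–seq3: 8/19 differ, p = 0.421, d = 0.618.
seq2–seq3: 7/19 differ, p = 0.368, d = 0.507.
The smallest distance is between seq1 and seq2.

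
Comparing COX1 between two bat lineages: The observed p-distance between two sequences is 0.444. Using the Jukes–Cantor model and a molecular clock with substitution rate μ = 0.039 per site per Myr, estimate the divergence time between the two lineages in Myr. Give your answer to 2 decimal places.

d = −(3/4) ln(1 − 4p/3) = −0.75 ln(1 − 0.592) = −0.75 ln(0.408)
  = −0.75 × (-0.896488) = 0.672366 substitutions/site.
Under a molecular clock d = 2μt, so t = d/(2μ) = 0.672366 / (2 × 0.039) = 8.62 Myr.

8.62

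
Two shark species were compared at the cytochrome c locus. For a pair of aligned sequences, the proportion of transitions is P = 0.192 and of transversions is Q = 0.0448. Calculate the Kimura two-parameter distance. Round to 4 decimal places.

0.3035

Under the Kimura two-parameter model, d = −½ ln(1 − 2P − Q) − ¼ ln(1 − 2Q).
1 − 2P − Q = 0.5712, giving −½ ln(0.5712) = 0.280008.
1 − 2Q = 0.9104, giving −¼ ln(0.9104) = 0.023468.
d = 0.280008 + 0.023468 = 0.303476.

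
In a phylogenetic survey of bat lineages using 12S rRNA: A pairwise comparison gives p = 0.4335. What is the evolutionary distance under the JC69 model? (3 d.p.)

0.647

d = −(3/4) ln(1 − 4p/3) = −0.75 ln(1 − 0.578) = −0.75 ln(0.422)
  = −0.75 × (-0.862750) = 0.647063 substitutions/site.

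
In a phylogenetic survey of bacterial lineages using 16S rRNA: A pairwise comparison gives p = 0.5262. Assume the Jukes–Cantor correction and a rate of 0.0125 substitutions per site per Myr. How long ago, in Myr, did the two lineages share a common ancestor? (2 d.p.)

d = −(3/4) ln(1 − 4p/3) = −0.75 ln(1 − 0.7016) = −0.75 ln(0.2984)
  = −0.75 × (-1.209320) = 0.906990 substitutions/site.
Under a molecular clock d = 2μt, so t = d/(2μ) = 0.906990 / (2 × 0.0125) = 36.28 Myr.

36.28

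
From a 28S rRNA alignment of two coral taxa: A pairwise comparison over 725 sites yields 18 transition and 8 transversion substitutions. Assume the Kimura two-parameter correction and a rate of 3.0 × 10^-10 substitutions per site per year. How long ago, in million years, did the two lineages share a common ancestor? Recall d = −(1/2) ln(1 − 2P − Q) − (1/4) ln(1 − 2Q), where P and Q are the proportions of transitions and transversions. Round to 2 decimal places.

P = 18/725 ≈ 0.024828 and Q = 8/725 ≈ 0.011034.
Under the Kimura two-parameter model, d = −½ ln(1 − 2P − Q) − ¼ ln(1 − 2Q).
1 − 2P − Q = 0.93931, giving −½ ln(0.93931) = 0.031305.
1 − 2Q = 0.977932, giving −¼ ln(0.977932) = 0.005579.
d = 0.031305 + 0.005579 = 0.036884.
Under a molecular clock d = 2μt, so t = d/(2μ) = 0.036884 / (2 × 3.0 × 10^-10) = 61.47 million years.

61.47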